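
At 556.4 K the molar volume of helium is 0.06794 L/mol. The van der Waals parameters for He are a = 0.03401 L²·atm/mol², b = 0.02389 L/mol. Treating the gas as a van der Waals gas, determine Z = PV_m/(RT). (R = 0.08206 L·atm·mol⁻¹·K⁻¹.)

P = RT/(V_m − b) − a/V_m² = (0.08206)(556.4)/(0.06794 − 0.02389) − 0.03401/(0.06794)²
  = 45.658/0.044050 − 7.3681 = 1036.5 − 7.3681 = 1029.1 atm
Z = PV_m/(RT) = (1029.1)(0.06794)/((0.08206)(556.4)) = 69.917/45.658 = 1.531

Z ≈ 1.531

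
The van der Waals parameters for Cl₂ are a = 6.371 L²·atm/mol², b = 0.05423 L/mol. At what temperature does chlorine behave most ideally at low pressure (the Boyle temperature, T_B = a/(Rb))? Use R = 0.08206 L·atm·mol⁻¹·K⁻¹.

For a van der Waals gas the second virial coefficient B₂ = b − a/(RT) vanishes at T_B = a/(Rb).
T_B = 6.371/(0.08206×0.05423) = 6.371/0.0044501 = 1432 K

T_B ≈ 1432 K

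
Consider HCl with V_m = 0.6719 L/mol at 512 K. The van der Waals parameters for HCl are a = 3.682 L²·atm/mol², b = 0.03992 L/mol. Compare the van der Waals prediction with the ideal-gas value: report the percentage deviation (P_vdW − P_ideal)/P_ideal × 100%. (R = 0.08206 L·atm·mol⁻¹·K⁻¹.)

Ideal: P_ideal = RT/V_m = (0.08206)(512)/0.6719 = 62.5312 atm
vdW: P = RT/(V_m − b) − a/V_m² = 42.0147/0.631980 − 3.682/0.451450 = 66.4811 − 8.15594 = 58.3252 atm
% deviation = (58.3252 − 62.5312)/62.5312 × 100% = -6.73%

-6.73 %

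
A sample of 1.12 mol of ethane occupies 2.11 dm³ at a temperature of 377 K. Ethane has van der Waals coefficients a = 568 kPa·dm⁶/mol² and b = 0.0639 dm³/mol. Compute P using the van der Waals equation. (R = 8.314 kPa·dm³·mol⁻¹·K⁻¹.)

P = nRT/(V − nb) − a n²/V²
nRT/(V − nb) = (1.12)(8.314)(377)/(2.11 − 1.12×0.0639) = 3510.5/2.0384 = 1722.2 kPa
a n²/V² = (568)(1.12)²/(2.11)² = 160.04 kPa
P = 1722.2 − 160.04 = 1562 kPa

P ≈ 1562 kPa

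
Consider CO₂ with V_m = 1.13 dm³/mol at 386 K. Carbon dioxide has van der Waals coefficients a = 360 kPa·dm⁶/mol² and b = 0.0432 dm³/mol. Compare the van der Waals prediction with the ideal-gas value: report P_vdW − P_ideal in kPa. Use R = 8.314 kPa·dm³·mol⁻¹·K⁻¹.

Ideal: P_ideal = RT/V_m = (8.314)(386)/1.13 = 2840.00 kPa
vdW: P = RT/(V_m − b) − a/V_m² = 3209.20/1.08680 − 360/1.27690 = 2952.89 − 281.933 = 2670.96 kPa
ΔP = 2670.96 − 2840.00 = -169.0 kPa

ΔP ≈ -169.0 kPa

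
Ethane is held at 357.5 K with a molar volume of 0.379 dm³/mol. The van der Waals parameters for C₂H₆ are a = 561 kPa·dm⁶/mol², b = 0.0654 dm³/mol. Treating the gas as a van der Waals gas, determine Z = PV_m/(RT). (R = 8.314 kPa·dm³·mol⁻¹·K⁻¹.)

Z ≈ 0.7105

P = RT/(V_m − b) − a/V_m² = (8.314)(357.5)/(0.379 − 0.0654) − 561/(0.379)²
  = 2972.3/0.31360 − 3905.6 = 9478.0 − 3905.6 = 5572.4 kPa
Z = PV_m/(RT) = (5572.4)(0.379)/((8.314)(357.5)) = 2111.9/2972.3 = 0.7105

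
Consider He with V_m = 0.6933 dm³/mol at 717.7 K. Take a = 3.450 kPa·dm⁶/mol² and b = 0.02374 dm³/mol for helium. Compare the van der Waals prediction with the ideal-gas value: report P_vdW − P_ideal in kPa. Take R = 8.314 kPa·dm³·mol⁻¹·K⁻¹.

Ideal: P_ideal = RT/V_m = (8.314)(717.7)/0.6933 = 8606.60 kPa
vdW: P = RT/(V_m − b) − a/V_m² = 5966.96/0.669560 − 3.450/0.480665 = 8911.76 − 7.17756 = 8904.58 kPa
ΔP = 8904.58 − 8606.60 = 298.0 kPa

ΔP ≈ 298.0 kPa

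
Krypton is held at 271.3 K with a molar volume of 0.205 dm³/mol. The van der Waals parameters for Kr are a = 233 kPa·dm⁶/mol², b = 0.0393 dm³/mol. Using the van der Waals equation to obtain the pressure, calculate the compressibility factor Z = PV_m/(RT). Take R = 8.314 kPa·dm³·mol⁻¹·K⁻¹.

P = RT/(V_m − b) − a/V_m² = (8.314)(271.3)/(0.205 − 0.0393) − 233/(0.205)²
  = 2255.6/0.16570 − 5544.3 = 13613 − 5544.3 = 8069 kPa
Z = PV_m/(RT) = (8069)(0.205)/((8.314)(271.3)) = 1654.1/2255.6 = 0.7333

Z ≈ 0.7333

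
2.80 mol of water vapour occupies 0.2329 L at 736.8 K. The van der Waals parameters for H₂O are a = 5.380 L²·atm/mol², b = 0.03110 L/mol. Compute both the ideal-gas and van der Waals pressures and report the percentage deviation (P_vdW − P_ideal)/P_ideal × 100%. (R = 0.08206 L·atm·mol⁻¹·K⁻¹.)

-47.26 %

Ideal: P_ideal = nRT/V = (2.80)(0.08206)(736.8)/0.2329 = 726.892 atm
vdW: P = nRT/(V − nb) − a n²/V² = 169.293/0.145820 − 42.1792/0.0542424 = 1160.97 − 777.606 = 383.36 atm
% deviation = (383.36 − 726.892)/726.892 × 100% = -47.26%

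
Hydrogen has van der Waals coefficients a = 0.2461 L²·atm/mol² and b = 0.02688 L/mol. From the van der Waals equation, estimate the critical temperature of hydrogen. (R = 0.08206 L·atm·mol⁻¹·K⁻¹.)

T_c ≈ 33.06 K

For a van der Waals gas, T_c = 8a/(27Rb).
T_c = 8×0.2461/(27×0.08206×0.02688) = 1.9688/0.059556 = 33.06 K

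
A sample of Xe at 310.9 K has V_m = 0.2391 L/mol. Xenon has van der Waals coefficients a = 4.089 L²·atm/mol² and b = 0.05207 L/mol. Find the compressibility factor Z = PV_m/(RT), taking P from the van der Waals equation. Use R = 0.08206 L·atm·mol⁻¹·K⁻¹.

P = RT/(V_m − b) − a/V_m² = (0.08206)(310.9)/(0.2391 − 0.05207) − 4.089/(0.2391)²
  = 25.512/0.18703 − 71.525 = 136.41 − 71.525 = 64.89 atm
Z = PV_m/(RT) = (64.89)(0.2391)/((0.08206)(310.9)) = 15.515/25.512 = 0.6081

Z ≈ 0.6081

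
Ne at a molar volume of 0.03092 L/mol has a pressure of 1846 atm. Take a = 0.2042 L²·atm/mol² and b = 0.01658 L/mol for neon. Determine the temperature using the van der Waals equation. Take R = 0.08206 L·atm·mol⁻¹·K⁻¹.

T = (P + a/V_m²)(V_m − b)/R
P + a/V_m² = 1846 + 0.2042/(0.03092)² = 2059.6 atm
V_m − b = 0.03092 − 0.01658 = 0.014340 L/mol
T = (2059.6)(0.014340)/0.08206 = 359.9 K

T ≈ 359.9 K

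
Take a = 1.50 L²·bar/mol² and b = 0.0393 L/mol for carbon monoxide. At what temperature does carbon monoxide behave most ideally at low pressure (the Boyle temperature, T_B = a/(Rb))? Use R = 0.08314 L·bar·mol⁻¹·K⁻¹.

T_B ≈ 459.1 K

For a van der Waals gas the second virial coefficient B₂ = b − a/(RT) vanishes at T_B = a/(Rb).
T_B = 1.50/(0.08314×0.0393) = 1.50/0.0032674 = 459.1 K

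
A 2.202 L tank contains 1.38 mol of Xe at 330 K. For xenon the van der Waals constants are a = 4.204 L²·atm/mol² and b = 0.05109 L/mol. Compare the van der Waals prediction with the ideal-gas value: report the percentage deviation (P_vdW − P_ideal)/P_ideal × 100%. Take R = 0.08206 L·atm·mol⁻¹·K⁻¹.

Ideal: P_ideal = nRT/V = (1.38)(0.08206)(330)/2.202 = 16.9710 atm
vdW: P = nRT/(V − nb) − a n²/V² = 37.3701/2.13150 − 8.00610/4.84880 = 17.5323 − 1.65115 = 15.8812 atm
% deviation = (15.8812 − 16.9710)/16.9710 × 100% = -6.42%

-6.42 %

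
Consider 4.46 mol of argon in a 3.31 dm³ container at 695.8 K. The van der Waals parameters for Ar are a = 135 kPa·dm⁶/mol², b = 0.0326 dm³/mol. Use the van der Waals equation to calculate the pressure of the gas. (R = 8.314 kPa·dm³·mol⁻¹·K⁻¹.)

P = nRT/(V − nb) − a n²/V²
nRT/(V − nb) = (4.46)(8.314)(695.8)/(3.31 − 4.46×0.0326) = 25801/3.1646 = 8153.0 kPa
a n²/V² = (135)(4.46)²/(3.31)² = 245.10 kPa
P = 8153.0 − 245.10 = 7908 kPa

P ≈ 7908 kPa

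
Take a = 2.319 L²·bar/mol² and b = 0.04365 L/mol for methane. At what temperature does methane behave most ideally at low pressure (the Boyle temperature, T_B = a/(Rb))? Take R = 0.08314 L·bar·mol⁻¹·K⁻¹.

For a van der Waals gas the second virial coefficient B₂ = b − a/(RT) vanishes at T_B = a/(Rb).
T_B = 2.319/(0.08314×0.04365) = 2.319/0.0036291 = 639.0 K

T_B ≈ 639.0 K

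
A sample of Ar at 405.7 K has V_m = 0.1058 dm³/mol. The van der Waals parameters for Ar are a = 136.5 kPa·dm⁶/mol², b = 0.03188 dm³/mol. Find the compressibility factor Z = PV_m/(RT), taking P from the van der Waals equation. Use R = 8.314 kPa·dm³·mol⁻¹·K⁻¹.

Z ≈ 1.049

P = RT/(V_m − b) − a/V_m² = (8.314)(405.7)/(0.1058 − 0.03188) − 136.5/(0.1058)²
  = 3373.0/0.073920 − 12194 = 45630 − 12194 = 33436 kPa
Z = PV_m/(RT) = (33436)(0.1058)/((8.314)(405.7)) = 3537.5/3373.0 = 1.049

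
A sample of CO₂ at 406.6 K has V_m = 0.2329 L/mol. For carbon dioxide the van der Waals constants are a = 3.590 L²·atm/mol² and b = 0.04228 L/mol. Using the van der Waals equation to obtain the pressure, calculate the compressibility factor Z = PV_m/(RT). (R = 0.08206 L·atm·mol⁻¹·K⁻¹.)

P = RT/(V_m − b) − a/V_m² = (0.08206)(406.6)/(0.2329 − 0.04228) − 3.590/(0.2329)²
  = 33.366/0.19062 − 66.184 = 175.04 − 66.184 = 108.86 atm
Z = PV_m/(RT) = (108.86)(0.2329)/((0.08206)(406.6)) = 25.353/33.366 = 0.7598

Z ≈ 0.7598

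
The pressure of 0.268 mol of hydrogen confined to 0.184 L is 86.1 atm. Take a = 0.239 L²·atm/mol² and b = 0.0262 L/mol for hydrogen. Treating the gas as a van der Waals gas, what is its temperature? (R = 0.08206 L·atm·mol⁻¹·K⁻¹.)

T = (P + a n²/V²)(V − nb)/(nR)
P + a n²/V² = 86.1 + (0.239)(0.268)²/(0.184)² = 86.607 atm
V − nb = 0.184 − (0.268)(0.0262) = 0.17698 L
T = (86.607)(0.17698)/((0.268)(0.08206)) = 697.0 K

T ≈ 697.0 K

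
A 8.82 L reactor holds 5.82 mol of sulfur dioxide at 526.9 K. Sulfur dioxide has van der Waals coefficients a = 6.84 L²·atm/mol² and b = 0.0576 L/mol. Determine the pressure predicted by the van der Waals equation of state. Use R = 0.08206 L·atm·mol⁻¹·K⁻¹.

P = nRT/(V − nb) − a n²/V²
nRT/(V − nb) = (5.82)(0.08206)(526.9)/(8.82 − 5.82×0.0576) = 251.64/8.4848 = 29.658 atm
a n²/V² = (6.84)(5.82)²/(8.82)² = 2.9783 atm
P = 29.658 − 2.9783 = 26.68 atm

P ≈ 26.68 atm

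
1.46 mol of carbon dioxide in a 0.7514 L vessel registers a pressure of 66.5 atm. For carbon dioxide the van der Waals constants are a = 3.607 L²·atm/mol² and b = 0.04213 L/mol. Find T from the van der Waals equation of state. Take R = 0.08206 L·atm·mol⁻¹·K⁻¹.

T = (P + a n²/V²)(V − nb)/(nR)
P + a n²/V² = 66.5 + (3.607)(1.46)²/(0.7514)² = 80.118 atm
V − nb = 0.7514 − (1.46)(0.04213) = 0.68989 L
T = (80.118)(0.68989)/((1.46)(0.08206)) = 461.3 K

T ≈ 461.3 K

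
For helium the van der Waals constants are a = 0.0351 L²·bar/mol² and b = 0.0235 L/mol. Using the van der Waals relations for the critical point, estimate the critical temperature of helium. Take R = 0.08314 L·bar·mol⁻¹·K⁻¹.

T_c ≈ 5.323 K

For a van der Waals gas, T_c = 8a/(27Rb).
T_c = 8×0.0351/(27×0.08314×0.0235) = 0.28080/0.052752 = 5.323 K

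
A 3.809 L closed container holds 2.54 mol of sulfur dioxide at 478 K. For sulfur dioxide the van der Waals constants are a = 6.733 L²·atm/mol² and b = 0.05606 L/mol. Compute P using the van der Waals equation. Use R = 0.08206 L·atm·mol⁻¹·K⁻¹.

P ≈ 24.18 atm

P = nRT/(V − nb) − a n²/V²
nRT/(V − nb) = (2.54)(0.08206)(478)/(3.809 − 2.54×0.05606) = 99.631/3.6666 = 27.173 atm
a n²/V² = (6.733)(2.54)²/(3.809)² = 2.9940 atm
P = 27.173 − 2.9940 = 24.18 atm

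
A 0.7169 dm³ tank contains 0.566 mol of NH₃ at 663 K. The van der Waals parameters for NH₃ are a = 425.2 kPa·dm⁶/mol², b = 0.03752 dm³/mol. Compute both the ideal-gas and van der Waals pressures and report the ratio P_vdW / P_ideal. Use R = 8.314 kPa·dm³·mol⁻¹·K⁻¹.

P_vdW / P_ideal ≈ 0.9696

Ideal: P_ideal = nRT/V = (0.566)(8.314)(663)/0.7169 = 4351.92 kPa
vdW: P = nRT/(V − nb) − a n²/V² = 3119.90/0.695664 − 136.215/0.513946 = 4484.78 − 265.038 = 4219.74 kPa
Ratio = 4219.74/4351.92 = 0.9696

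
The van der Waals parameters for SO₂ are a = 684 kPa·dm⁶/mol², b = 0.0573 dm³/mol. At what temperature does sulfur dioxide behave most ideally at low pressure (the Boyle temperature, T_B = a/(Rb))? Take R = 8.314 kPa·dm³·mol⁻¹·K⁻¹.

T_B ≈ 1436 K

For a van der Waals gas the second virial coefficient B₂ = b − a/(RT) vanishes at T_B = a/(Rb).
T_B = 684/(8.314×0.0573) = 684/0.47639 = 1436 K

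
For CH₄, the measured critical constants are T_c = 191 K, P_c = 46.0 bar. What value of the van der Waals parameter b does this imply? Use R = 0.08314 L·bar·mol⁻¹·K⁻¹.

b ≈ 0.04315 L/mol

From T_c = 8a/(27Rb) and P_c = a/(27b²): b = R T_c/(8 P_c).
b = (0.08314)(191)/(8×46.0) = 15.880/368.00 = 0.04315 L/mol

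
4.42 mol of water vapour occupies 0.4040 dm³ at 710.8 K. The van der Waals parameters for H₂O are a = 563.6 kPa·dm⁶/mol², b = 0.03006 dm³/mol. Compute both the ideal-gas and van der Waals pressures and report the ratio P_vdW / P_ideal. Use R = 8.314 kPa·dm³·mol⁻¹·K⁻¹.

P_vdW / P_ideal ≈ 0.4466

Ideal: P_ideal = nRT/V = (4.42)(8.314)(710.8)/0.4040 = 64654.4 kPa
vdW: P = nRT/(V − nb) − a n²/V² = 26120.4/0.271135 − 11010.7/0.163216 = 96337.2 − 67460.9 = 28876.3 kPa
Ratio = 28876.3/64654.4 = 0.4466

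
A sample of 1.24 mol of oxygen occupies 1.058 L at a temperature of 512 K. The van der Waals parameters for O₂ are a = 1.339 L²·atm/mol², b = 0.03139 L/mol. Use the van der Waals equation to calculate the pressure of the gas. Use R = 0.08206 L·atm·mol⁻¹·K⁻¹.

P ≈ 49.28 atm

P = nRT/(V − nb) − a n²/V²
nRT/(V − nb) = (1.24)(0.08206)(512)/(1.058 − 1.24×0.03139) = 52.098/1.0191 = 51.122 atm
a n²/V² = (1.339)(1.24)²/(1.058)² = 1.8393 atm
P = 51.122 − 1.8393 = 49.28 atm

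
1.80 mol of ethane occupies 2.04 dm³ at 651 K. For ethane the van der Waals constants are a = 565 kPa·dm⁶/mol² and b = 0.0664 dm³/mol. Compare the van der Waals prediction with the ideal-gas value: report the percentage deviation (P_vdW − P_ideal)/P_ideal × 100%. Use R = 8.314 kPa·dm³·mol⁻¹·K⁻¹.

Ideal: P_ideal = nRT/V = (1.80)(8.314)(651)/2.04 = 4775.66 kPa
vdW: P = nRT/(V − nb) − a n²/V² = 9742.35/1.92048 − 1830.60/4.16160 = 5072.87 − 439.879 = 4632.99 kPa
% deviation = (4632.99 − 4775.66)/4775.66 × 100% = -2.99%

-2.99 %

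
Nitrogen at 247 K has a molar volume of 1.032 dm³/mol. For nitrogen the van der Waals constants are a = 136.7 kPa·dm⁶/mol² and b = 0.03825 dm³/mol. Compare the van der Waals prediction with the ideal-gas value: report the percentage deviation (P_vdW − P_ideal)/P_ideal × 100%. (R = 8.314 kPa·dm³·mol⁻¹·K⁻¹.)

Ideal: P_ideal = RT/V_m = (8.314)(247)/1.032 = 1989.88 kPa
vdW: P = RT/(V_m − b) − a/V_m² = 2053.56/0.993750 − 136.7/1.06502 = 2066.48 − 128.354 = 1938.13 kPa
% deviation = (1938.13 − 1989.88)/1989.88 × 100% = -2.60%

-2.60 %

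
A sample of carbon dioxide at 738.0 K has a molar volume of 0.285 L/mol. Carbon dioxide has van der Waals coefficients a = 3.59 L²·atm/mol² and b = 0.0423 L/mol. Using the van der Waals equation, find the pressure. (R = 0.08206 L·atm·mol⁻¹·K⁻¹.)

P = RT/(V_m − b) − a/V_m²
RT/(V_m − b) = (0.08206)(738.0)/(0.285 − 0.0423) = 60.560/0.24270 = 249.53 atm
a/V_m² = 3.59/(0.285)² = 44.198 atm
P = 249.53 − 44.198 = 205.3 atm

P ≈ 205.3 atm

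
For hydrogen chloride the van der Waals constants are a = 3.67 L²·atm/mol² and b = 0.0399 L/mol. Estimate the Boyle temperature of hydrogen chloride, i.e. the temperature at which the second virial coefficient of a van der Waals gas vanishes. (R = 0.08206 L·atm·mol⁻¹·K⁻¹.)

T_B ≈ 1121 K

For a van der Waals gas the second virial coefficient B₂ = b − a/(RT) vanishes at T_B = a/(Rb).
T_B = 3.67/(0.08206×0.0399) = 3.67/0.0032742 = 1121 K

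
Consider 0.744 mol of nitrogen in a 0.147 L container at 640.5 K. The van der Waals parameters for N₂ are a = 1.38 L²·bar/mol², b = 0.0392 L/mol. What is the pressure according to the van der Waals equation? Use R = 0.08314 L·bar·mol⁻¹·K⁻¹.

P = nRT/(V − nb) − a n²/V²
nRT/(V − nb) = (0.744)(0.08314)(640.5)/(0.147 − 0.744×0.0392) = 39.619/0.11784 = 336.21 bar
a n²/V² = (1.38)(0.744)²/(0.147)² = 35.350 bar
P = 336.21 − 35.350 = 300.9 bar

P ≈ 300.9 bar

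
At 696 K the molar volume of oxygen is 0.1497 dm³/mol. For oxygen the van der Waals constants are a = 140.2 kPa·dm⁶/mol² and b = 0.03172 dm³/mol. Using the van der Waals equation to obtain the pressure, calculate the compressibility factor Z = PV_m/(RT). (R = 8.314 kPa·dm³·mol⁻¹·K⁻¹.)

P = RT/(V_m − b) − a/V_m² = (8.314)(696)/(0.1497 − 0.03172) − 140.2/(0.1497)²
  = 5786.5/0.11798 − 6256.1 = 49046 − 6256.1 = 42790 kPa
Z = PV_m/(RT) = (42790)(0.1497)/((8.314)(696)) = 6405.7/5786.5 = 1.107

Z ≈ 1.107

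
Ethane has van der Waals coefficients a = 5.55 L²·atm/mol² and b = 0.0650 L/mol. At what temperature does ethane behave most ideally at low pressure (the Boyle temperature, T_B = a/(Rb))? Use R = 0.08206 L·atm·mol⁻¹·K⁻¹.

For a van der Waals gas the second virial coefficient B₂ = b − a/(RT) vanishes at T_B = a/(Rb).
T_B = 5.55/(0.08206×0.0650) = 5.55/0.0053339 = 1041 K

T_B ≈ 1041 K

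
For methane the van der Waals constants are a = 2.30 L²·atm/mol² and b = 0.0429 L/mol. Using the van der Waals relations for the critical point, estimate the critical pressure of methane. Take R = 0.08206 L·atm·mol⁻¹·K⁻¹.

For a van der Waals gas, P_c = a/(27b²).
P_c = 2.30/(27×(0.0429)²) = 2.30/0.049691 = 46.29 atm

P_c ≈ 46.29 atm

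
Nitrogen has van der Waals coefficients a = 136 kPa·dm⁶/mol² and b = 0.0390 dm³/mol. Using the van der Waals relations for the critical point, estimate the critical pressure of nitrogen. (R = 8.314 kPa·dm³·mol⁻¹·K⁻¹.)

P_c ≈ 3312 kPa

For a van der Waals gas, P_c = a/(27b²).
P_c = 136/(27×(0.0390)²) = 136/0.041067 = 3312 kPa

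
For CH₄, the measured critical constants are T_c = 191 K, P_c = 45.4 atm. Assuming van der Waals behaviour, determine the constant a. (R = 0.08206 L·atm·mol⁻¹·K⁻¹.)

From T_c = 8a/(27Rb) and P_c = a/(27b²): a = 27 R² T_c²/(64 P_c).
a = 27×(0.08206)²×(191)²/(64×45.4) = 6632.7/2905.6 = 2.283 L²·atm/mol²

a ≈ 2.283 L²·atm/mol²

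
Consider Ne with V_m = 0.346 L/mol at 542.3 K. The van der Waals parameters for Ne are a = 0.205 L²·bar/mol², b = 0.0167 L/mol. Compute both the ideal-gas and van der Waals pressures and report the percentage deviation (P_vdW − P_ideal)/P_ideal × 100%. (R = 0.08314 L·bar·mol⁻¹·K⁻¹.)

Ideal: P_ideal = RT/V_m = (0.08314)(542.3)/0.346 = 130.309 bar
vdW: P = RT/(V_m − b) − a/V_m² = 45.0868/0.329300 − 0.205/0.119716 = 136.917 − 1.71239 = 135.205 bar
% deviation = (135.205 − 130.309)/130.309 × 100% = 3.76%

3.76 %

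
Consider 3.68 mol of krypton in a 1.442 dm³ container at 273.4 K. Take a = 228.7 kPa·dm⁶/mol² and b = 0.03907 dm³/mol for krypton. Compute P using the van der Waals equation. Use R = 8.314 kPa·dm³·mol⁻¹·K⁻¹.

P ≈ 4954 kPa

P = nRT/(V − nb) − a n²/V²
nRT/(V − nb) = (3.68)(8.314)(273.4)/(1.442 − 3.68×0.03907) = 8364.8/1.2982 = 6443.4 kPa
a n²/V² = (228.7)(3.68)²/(1.442)² = 1489.5 kPa
P = 6443.4 − 1489.5 = 4954 kPa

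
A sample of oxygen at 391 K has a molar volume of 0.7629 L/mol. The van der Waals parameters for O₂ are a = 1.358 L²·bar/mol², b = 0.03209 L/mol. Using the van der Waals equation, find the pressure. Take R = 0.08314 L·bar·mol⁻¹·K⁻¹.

P = RT/(V_m − b) − a/V_m²
RT/(V_m − b) = (0.08314)(391)/(0.7629 − 0.03209) = 32.508/0.73081 = 44.482 bar
a/V_m² = 1.358/(0.7629)² = 2.3333 bar
P = 44.482 − 2.3333 = 42.15 bar

P ≈ 42.15 bar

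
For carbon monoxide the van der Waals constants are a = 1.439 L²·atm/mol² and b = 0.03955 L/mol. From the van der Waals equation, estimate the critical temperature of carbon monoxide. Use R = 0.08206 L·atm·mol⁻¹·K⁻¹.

For a van der Waals gas, T_c = 8a/(27Rb).
T_c = 8×1.439/(27×0.08206×0.03955) = 11.512/0.087628 = 131.4 K

T_c ≈ 131.4 K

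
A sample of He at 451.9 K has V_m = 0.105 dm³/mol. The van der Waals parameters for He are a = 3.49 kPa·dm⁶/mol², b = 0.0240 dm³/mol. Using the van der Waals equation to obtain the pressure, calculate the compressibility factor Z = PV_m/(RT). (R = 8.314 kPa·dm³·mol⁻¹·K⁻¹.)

P = RT/(V_m − b) − a/V_m² = (8.314)(451.9)/(0.105 − 0.0240) − 3.49/(0.105)²
  = 3757.1/0.081000 − 316.55 = 46384 − 316.55 = 46067 kPa
Z = PV_m/(RT) = (46067)(0.105)/((8.314)(451.9)) = 4837.0/3757.1 = 1.287

Z ≈ 1.287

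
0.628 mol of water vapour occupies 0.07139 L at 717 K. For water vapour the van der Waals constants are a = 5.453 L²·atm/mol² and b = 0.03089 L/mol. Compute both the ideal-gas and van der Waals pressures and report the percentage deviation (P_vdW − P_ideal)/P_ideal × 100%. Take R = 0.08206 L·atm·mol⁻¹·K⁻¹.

-44.22 %

Ideal: P_ideal = nRT/V = (0.628)(0.08206)(717)/0.07139 = 517.575 atm
vdW: P = nRT/(V − nb) − a n²/V² = 36.9496/0.0519911 − 2.15058/0.00509653 = 710.691 − 421.969 = 288.722 atm
% deviation = (288.722 − 517.575)/517.575 × 100% = -44.22%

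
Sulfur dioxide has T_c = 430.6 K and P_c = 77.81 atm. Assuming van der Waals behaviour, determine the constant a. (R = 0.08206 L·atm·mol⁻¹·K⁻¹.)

From T_c = 8a/(27Rb) and P_c = a/(27b²): a = 27 R² T_c²/(64 P_c).
a = 27×(0.08206)²×(430.6)²/(64×77.81) = 33711/4979.8 = 6.770 L²·atm/mol²

a ≈ 6.770 L²·atm/mol²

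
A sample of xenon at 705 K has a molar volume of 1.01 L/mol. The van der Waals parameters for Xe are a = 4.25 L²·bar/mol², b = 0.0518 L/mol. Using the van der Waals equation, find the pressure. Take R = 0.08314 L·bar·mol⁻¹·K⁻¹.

P = RT/(V_m − b) − a/V_m²
RT/(V_m − b) = (0.08314)(705)/(1.01 − 0.0518) = 58.614/0.95820 = 61.171 bar
a/V_m² = 4.25/(1.01)² = 4.1663 bar
P = 61.171 − 4.1663 = 57.00 bar

P ≈ 57.00 bar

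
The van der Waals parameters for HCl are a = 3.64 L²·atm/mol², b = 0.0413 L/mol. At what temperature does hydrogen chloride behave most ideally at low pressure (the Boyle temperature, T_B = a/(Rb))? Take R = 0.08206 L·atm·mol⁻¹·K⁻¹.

For a van der Waals gas the second virial coefficient B₂ = b − a/(RT) vanishes at T_B = a/(Rb).
T_B = 3.64/(0.08206×0.0413) = 3.64/0.0033891 = 1074 K

T_B ≈ 1074 K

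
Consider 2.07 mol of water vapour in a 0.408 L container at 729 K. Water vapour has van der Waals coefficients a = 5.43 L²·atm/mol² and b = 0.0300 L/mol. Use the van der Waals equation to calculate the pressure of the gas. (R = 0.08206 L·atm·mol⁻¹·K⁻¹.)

P ≈ 218.2 atm

P = nRT/(V − nb) − a n²/V²
nRT/(V − nb) = (2.07)(0.08206)(729)/(0.408 − 2.07×0.0300) = 123.83/0.34590 = 357.99 atm
a n²/V² = (5.43)(2.07)²/(0.408)² = 139.77 atm
P = 357.99 − 139.77 = 218.2 atm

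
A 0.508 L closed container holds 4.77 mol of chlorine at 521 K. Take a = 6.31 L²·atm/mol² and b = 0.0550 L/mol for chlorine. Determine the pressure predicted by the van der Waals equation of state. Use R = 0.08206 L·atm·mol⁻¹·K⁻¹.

P ≈ 273.8 atm

P = nRT/(V − nb) − a n²/V²
nRT/(V − nb) = (4.77)(0.08206)(521)/(0.508 − 4.77×0.0550) = 203.93/0.24565 = 830.16 atm
a n²/V² = (6.31)(4.77)²/(0.508)² = 556.34 atm
P = 830.16 − 556.34 = 273.8 atm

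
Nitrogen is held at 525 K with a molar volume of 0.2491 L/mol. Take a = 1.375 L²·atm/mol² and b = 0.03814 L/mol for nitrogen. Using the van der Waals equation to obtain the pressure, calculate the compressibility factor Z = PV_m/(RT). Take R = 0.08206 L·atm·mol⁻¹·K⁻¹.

Z ≈ 1.053

P = RT/(V_m − b) − a/V_m² = (0.08206)(525)/(0.2491 − 0.03814) − 1.375/(0.2491)²
  = 43.082/0.21096 − 22.159 = 204.22 − 22.159 = 182.06 atm
Z = PV_m/(RT) = (182.06)(0.2491)/((0.08206)(525)) = 45.351/43.082 = 1.053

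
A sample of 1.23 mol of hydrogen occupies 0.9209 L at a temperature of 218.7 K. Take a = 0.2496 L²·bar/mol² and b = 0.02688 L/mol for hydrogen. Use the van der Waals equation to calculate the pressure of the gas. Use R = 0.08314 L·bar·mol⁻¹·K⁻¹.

P = nRT/(V − nb) − a n²/V²
nRT/(V − nb) = (1.23)(0.08314)(218.7)/(0.9209 − 1.23×0.02688) = 22.365/0.88784 = 25.190 bar
a n²/V² = (0.2496)(1.23)²/(0.9209)² = 0.44528 bar
P = 25.190 − 0.44528 = 24.74 bar

P ≈ 24.74 bar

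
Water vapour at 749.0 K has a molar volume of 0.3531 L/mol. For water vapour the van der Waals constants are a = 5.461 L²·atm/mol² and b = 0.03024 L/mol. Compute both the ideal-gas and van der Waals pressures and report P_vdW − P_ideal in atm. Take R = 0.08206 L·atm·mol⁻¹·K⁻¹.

Ideal: P_ideal = RT/V_m = (0.08206)(749.0)/0.3531 = 174.067 atm
vdW: P = RT/(V_m − b) − a/V_m² = 61.4629/0.322860 − 5.461/0.124680 = 190.370 − 43.8001 = 146.570 atm
ΔP = 146.570 − 174.067 = -27.50 atm

ΔP ≈ -27.50 atm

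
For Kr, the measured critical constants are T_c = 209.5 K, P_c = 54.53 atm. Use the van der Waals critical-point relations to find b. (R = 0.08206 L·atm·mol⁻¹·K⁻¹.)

b ≈ 0.03941 L/mol

From T_c = 8a/(27Rb) and P_c = a/(27b²): b = R T_c/(8 P_c).
b = (0.08206)(209.5)/(8×54.53) = 17.192/436.24 = 0.03941 L/mol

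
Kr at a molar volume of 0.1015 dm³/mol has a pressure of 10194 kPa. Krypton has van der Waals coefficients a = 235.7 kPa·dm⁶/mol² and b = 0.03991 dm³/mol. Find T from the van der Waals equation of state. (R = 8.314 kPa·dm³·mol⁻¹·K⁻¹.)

T ≈ 245.0 K

T = (P + a/V_m²)(V_m − b)/R
P + a/V_m² = 10194 + 235.7/(0.1015)² = 33072 kPa
V_m − b = 0.1015 − 0.03991 = 0.061590 dm³/mol
T = (33072)(0.061590)/8.314 = 245.0 K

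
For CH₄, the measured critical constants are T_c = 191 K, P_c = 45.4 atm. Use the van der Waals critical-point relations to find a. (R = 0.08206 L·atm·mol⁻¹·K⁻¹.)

a ≈ 2.283 L²·atm/mol²

From T_c = 8a/(27Rb) and P_c = a/(27b²): a = 27 R² T_c²/(64 P_c).
a = 27×(0.08206)²×(191)²/(64×45.4) = 6632.7/2905.6 = 2.283 L²·atm/mol²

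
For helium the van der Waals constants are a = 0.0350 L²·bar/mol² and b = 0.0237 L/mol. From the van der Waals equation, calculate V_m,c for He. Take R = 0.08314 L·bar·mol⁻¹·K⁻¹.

For a van der Waals gas, V_m,c = 3b.
V_m,c = 3×0.0237 = 0.07110 L/mol

V_m,c ≈ 0.07110 L/mol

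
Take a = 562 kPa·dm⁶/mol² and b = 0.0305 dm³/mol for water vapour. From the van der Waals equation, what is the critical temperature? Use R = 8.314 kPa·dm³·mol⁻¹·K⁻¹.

For a van der Waals gas, T_c = 8a/(27Rb).
T_c = 8×562/(27×8.314×0.0305) = 4496.0/6.8466 = 656.7 K

T_c ≈ 656.7 K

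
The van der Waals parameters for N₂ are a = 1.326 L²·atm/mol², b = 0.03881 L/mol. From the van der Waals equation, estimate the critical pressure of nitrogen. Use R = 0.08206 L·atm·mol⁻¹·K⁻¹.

For a van der Waals gas, P_c = a/(27b²).
P_c = 1.326/(27×(0.03881)²) = 1.326/0.040668 = 32.61 atm

P_c ≈ 32.61 atm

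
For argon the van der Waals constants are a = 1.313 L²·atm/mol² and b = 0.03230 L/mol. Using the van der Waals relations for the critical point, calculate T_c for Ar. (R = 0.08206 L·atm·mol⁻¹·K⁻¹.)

For a van der Waals gas, T_c = 8a/(27Rb).
T_c = 8×1.313/(27×0.08206×0.03230) = 10.504/0.071565 = 146.8 K

T_c ≈ 146.8 K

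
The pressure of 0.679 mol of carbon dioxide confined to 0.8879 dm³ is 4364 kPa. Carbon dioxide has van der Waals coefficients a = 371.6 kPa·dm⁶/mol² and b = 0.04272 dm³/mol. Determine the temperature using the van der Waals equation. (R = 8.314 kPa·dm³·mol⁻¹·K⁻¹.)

T ≈ 697.0 K

T = (P + a n²/V²)(V − nb)/(nR)
P + a n²/V² = 4364 + (371.6)(0.679)²/(0.8879)² = 4581.3 kPa
V − nb = 0.8879 − (0.679)(0.04272) = 0.85889 dm³
T = (4581.3)(0.85889)/((0.679)(8.314)) = 697.0 K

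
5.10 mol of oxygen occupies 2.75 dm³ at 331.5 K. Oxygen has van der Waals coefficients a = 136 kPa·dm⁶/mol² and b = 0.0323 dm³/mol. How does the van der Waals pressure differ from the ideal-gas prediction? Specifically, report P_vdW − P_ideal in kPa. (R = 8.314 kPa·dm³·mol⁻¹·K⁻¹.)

Ideal: P_ideal = nRT/V = (5.10)(8.314)(331.5)/2.75 = 5111.30 kPa
vdW: P = nRT/(V − nb) − a n²/V² = 14056.1/2.58527 − 3537.36/7.56250 = 5436.99 − 467.750 = 4969.24 kPa
ΔP = 4969.24 − 5111.30 = -142.1 kPa

ΔP ≈ -142.1 kPa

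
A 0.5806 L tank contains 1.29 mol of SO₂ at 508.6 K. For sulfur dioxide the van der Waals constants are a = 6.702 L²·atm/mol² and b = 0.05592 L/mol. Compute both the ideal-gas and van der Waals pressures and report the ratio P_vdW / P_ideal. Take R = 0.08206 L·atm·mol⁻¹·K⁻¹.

Ideal: P_ideal = nRT/V = (1.29)(0.08206)(508.6)/0.5806 = 92.7301 atm
vdW: P = nRT/(V − nb) − a n²/V² = 53.8391/0.508463 − 11.1528/0.337096 = 105.886 − 33.0849 = 72.801 atm
Ratio = 72.801/92.7301 = 0.7851

P_vdW / P_ideal ≈ 0.7851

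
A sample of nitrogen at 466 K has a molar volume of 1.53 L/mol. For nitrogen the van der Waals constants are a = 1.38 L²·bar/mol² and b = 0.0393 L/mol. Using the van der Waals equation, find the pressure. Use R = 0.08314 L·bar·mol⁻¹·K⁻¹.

P = RT/(V_m − b) − a/V_m²
RT/(V_m − b) = (0.08314)(466)/(1.53 − 0.0393) = 38.743/1.4907 = 25.990 bar
a/V_m² = 1.38/(1.53)² = 0.58952 bar
P = 25.990 − 0.58952 = 25.40 bar

P ≈ 25.40 bar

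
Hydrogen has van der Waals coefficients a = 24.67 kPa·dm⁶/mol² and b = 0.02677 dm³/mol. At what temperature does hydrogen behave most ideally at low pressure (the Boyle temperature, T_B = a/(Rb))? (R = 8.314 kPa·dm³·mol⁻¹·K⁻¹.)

T_B ≈ 110.8 K

For a van der Waals gas the second virial coefficient B₂ = b − a/(RT) vanishes at T_B = a/(Rb).
T_B = 24.67/(8.314×0.02677) = 24.67/0.22257 = 110.8 K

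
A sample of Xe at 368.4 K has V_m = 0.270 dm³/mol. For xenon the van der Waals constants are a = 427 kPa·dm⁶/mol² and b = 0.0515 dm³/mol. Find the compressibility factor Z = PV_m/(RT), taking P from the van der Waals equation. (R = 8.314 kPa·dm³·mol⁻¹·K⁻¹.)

Z ≈ 0.7194

P = RT/(V_m − b) − a/V_m² = (8.314)(368.4)/(0.270 − 0.0515) − 427/(0.270)²
  = 3062.9/0.21850 − 5857.3 = 14018 − 5857.3 = 8161 kPa
Z = PV_m/(RT) = (8161)(0.270)/((8.314)(368.4)) = 2203.5/3062.9 = 0.7194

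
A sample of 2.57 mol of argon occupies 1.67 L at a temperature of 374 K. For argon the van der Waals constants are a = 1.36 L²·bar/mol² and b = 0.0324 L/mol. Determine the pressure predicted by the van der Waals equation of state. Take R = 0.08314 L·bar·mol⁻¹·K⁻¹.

P ≈ 47.14 bar

P = nRT/(V − nb) − a n²/V²
nRT/(V − nb) = (2.57)(0.08314)(374)/(1.67 − 2.57×0.0324) = 79.913/1.5867 = 50.364 bar
a n²/V² = (1.36)(2.57)²/(1.67)² = 3.2209 bar
P = 50.364 − 3.2209 = 47.14 bar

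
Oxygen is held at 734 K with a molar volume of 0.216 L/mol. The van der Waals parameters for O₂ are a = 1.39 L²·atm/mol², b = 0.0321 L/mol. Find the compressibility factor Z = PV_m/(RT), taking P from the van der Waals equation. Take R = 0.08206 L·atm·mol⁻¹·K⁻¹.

P = RT/(V_m − b) − a/V_m² = (0.08206)(734)/(0.216 − 0.0321) − 1.39/(0.216)²
  = 60.232/0.18390 − 29.793 = 327.53 − 29.793 = 297.74 atm
Z = PV_m/(RT) = (297.74)(0.216)/((0.08206)(734)) = 64.312/60.232 = 1.068

Z ≈ 1.068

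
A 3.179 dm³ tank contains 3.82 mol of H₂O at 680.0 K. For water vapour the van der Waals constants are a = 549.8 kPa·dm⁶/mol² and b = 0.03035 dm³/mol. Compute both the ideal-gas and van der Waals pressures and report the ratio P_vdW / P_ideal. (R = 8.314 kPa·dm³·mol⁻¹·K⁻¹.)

Ideal: P_ideal = nRT/V = (3.82)(8.314)(680.0)/3.179 = 6793.47 kPa
vdW: P = nRT/(V − nb) − a n²/V² = 21596.4/3.06306 − 8022.90/10.1060 = 7050.60 − 793.875 = 6256.73 kPa
Ratio = 6256.73/6793.47 = 0.9210

P_vdW / P_ideal ≈ 0.9210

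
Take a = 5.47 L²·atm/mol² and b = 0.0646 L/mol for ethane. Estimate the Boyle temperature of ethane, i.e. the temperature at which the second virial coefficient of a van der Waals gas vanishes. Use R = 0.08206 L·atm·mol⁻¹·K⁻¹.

For a van der Waals gas the second virial coefficient B₂ = b − a/(RT) vanishes at T_B = a/(Rb).
T_B = 5.47/(0.08206×0.0646) = 5.47/0.0053011 = 1032 K

T_B ≈ 1032 K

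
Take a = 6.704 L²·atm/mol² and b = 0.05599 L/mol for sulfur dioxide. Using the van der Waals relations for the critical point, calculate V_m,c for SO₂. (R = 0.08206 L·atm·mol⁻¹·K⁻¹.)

For a van der Waals gas, V_m,c = 3b.
V_m,c = 3×0.05599 = 0.1680 L/mol

V_m,c ≈ 0.1680 L/mol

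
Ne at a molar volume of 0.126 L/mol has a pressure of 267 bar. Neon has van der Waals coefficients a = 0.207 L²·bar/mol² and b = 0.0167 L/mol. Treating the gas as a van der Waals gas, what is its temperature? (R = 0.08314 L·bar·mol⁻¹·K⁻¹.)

T ≈ 368.2 K

T = (P + a/V_m²)(V_m − b)/R
P + a/V_m² = 267 + 0.207/(0.126)² = 280.04 bar
V_m − b = 0.126 − 0.0167 = 0.10930 L/mol
T = (280.04)(0.10930)/0.08314 = 368.2 K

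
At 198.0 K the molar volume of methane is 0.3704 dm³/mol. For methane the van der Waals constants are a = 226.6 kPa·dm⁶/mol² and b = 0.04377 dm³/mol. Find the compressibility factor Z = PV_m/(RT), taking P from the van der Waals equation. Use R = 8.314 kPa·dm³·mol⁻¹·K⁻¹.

P = RT/(V_m − b) − a/V_m² = (8.314)(198.0)/(0.3704 − 0.04377) − 226.6/(0.3704)²
  = 1646.2/0.32663 − 1651.6 = 5040.0 − 1651.6 = 3388.4 kPa
Z = PV_m/(RT) = (3388.4)(0.3704)/((8.314)(198.0)) = 1255.1/1646.2 = 0.7624

Z ≈ 0.7624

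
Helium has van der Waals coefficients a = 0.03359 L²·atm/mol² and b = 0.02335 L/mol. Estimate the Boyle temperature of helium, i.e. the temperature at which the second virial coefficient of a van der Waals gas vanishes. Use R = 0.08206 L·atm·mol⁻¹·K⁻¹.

For a van der Waals gas the second virial coefficient B₂ = b − a/(RT) vanishes at T_B = a/(Rb).
T_B = 0.03359/(0.08206×0.02335) = 0.03359/0.0019161 = 17.53 K

T_B ≈ 17.53 K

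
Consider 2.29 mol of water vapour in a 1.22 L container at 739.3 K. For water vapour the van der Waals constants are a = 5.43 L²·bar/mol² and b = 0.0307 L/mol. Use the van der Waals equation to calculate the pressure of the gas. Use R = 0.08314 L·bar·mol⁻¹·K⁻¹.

P ≈ 103.3 bar

P = nRT/(V − nb) − a n²/V²
nRT/(V − nb) = (2.29)(0.08314)(739.3)/(1.22 − 2.29×0.0307) = 140.76/1.1497 = 122.43 bar
a n²/V² = (5.43)(2.29)²/(1.22)² = 19.132 bar
P = 122.43 − 19.132 = 103.3 bar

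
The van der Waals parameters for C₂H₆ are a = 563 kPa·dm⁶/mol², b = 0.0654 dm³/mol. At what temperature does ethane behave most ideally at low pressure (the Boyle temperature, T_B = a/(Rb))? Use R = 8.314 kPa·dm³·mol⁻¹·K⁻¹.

T_B ≈ 1035 K

For a van der Waals gas the second virial coefficient B₂ = b − a/(RT) vanishes at T_B = a/(Rb).
T_B = 563/(8.314×0.0654) = 563/0.54374 = 1035 K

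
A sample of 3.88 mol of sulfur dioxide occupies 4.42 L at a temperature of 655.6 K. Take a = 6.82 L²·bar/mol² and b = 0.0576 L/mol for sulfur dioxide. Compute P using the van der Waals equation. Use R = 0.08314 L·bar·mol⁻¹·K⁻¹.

P ≈ 45.14 bar

P = nRT/(V − nb) − a n²/V²
nRT/(V − nb) = (3.88)(0.08314)(655.6)/(4.42 − 3.88×0.0576) = 211.49/4.1965 = 50.397 bar
a n²/V² = (6.82)(3.88)²/(4.42)² = 5.2554 bar
P = 50.397 − 5.2554 = 45.14 bar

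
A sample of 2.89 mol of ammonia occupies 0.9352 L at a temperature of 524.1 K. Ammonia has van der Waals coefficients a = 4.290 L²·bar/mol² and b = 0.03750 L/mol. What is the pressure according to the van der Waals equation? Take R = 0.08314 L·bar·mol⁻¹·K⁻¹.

P = nRT/(V − nb) − a n²/V²
nRT/(V − nb) = (2.89)(0.08314)(524.1)/(0.9352 − 2.89×0.03750) = 125.93/0.82683 = 152.30 bar
a n²/V² = (4.290)(2.89)²/(0.9352)² = 40.968 bar
P = 152.30 − 40.968 = 111.3 bar

P ≈ 111.3 bar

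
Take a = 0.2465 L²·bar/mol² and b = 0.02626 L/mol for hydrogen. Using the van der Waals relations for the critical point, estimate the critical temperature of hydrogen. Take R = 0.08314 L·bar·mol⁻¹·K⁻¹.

For a van der Waals gas, T_c = 8a/(27Rb).
T_c = 8×0.2465/(27×0.08314×0.02626) = 1.9720/0.058948 = 33.45 K

T_c ≈ 33.45 K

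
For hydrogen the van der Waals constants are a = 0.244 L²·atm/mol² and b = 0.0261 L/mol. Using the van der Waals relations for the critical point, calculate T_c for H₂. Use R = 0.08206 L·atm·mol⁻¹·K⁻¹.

For a van der Waals gas, T_c = 8a/(27Rb).
T_c = 8×0.244/(27×0.08206×0.0261) = 1.9520/0.057828 = 33.76 K

T_c ≈ 33.76 K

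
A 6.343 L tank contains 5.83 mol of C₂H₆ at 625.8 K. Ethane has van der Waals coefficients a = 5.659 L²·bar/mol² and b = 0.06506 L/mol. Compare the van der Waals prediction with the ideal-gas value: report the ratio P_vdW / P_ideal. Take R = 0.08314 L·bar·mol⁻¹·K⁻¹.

Ideal: P_ideal = nRT/V = (5.83)(0.08314)(625.8)/6.343 = 47.8211 bar
vdW: P = nRT/(V − nb) − a n²/V² = 303.329/5.96370 − 192.343/40.2336 = 50.8626 − 4.78066 = 46.0819 bar
Ratio = 46.0819/47.8211 = 0.9636

P_vdW / P_ideal ≈ 0.9636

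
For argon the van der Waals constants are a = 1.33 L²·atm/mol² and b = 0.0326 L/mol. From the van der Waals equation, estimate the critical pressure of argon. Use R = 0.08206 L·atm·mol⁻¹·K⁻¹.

P_c ≈ 46.35 atm

For a van der Waals gas, P_c = a/(27b²).
P_c = 1.33/(27×(0.0326)²) = 1.33/0.028695 = 46.35 atm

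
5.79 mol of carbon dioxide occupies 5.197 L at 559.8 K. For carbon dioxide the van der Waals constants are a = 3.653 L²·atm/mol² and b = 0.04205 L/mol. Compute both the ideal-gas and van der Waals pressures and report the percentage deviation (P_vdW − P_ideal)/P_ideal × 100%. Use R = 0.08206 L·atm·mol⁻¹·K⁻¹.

Ideal: P_ideal = nRT/V = (5.79)(0.08206)(559.8)/5.197 = 51.1788 atm
vdW: P = nRT/(V − nb) − a n²/V² = 265.976/4.95353 − 122.464/27.0088 = 53.6942 − 4.53423 = 49.1600 atm
% deviation = (49.1600 − 51.1788)/51.1788 × 100% = -3.94%

-3.94 %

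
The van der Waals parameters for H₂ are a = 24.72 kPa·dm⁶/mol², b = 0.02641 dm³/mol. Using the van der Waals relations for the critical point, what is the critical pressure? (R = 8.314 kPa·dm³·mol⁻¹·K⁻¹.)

P_c ≈ 1313 kPa

For a van der Waals gas, P_c = a/(27b²).
P_c = 24.72/(27×(0.02641)²) = 24.72/0.018832 = 1313 kPa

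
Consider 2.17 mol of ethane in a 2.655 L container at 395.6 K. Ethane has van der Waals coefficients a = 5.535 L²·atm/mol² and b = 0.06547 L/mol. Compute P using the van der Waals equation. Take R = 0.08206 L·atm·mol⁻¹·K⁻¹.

P ≈ 24.34 atm

P = nRT/(V − nb) − a n²/V²
nRT/(V − nb) = (2.17)(0.08206)(395.6)/(2.655 − 2.17×0.06547) = 70.445/2.5129 = 28.033 atm
a n²/V² = (5.535)(2.17)²/(2.655)² = 3.6975 atm
P = 28.033 − 3.6975 = 24.34 atm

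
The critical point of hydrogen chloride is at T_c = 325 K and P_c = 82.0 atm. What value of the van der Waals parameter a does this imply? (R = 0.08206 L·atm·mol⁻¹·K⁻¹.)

From T_c = 8a/(27Rb) and P_c = a/(27b²): a = 27 R² T_c²/(64 P_c).
a = 27×(0.08206)²×(325)²/(64×82.0) = 19204/5248.0 = 3.659 L²·atm/mol²

a ≈ 3.659 L²·atm/mol²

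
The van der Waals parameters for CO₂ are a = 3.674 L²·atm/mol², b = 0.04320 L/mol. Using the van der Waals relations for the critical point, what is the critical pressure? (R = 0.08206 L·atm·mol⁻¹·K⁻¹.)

For a van der Waals gas, P_c = a/(27b²).
P_c = 3.674/(27×(0.04320)²) = 3.674/0.050388 = 72.91 atm

P_c ≈ 72.91 atm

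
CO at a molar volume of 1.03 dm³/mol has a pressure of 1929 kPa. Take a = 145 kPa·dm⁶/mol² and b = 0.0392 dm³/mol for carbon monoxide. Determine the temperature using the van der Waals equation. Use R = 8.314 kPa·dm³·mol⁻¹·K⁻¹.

T = (P + a/V_m²)(V_m − b)/R
P + a/V_m² = 1929 + 145/(1.03)² = 2065.7 kPa
V_m − b = 1.03 − 0.0392 = 0.99080 dm³/mol
T = (2065.7)(0.99080)/8.314 = 246.2 K

T ≈ 246.2 K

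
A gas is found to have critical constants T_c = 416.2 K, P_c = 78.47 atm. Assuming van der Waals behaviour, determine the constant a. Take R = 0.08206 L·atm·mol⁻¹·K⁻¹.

a ≈ 6.271 L²·atm/mol²

From T_c = 8a/(27Rb) and P_c = a/(27b²): a = 27 R² T_c²/(64 P_c).
a = 27×(0.08206)²×(416.2)²/(64×78.47) = 31494/5022.1 = 6.271 L²·atm/mol²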